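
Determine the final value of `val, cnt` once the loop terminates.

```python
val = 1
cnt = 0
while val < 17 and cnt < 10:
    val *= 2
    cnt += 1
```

Let's trace through this code step by step.

Initialize: val = 1
Initialize: cnt = 0
Entering loop: while val < 17 and cnt < 10:
After iteration 1: val = 2, cnt = 1
After iteration 2: val = 4, cnt = 2
After iteration 3: val = 8, cnt = 3
After iteration 4: val = 16, cnt = 4
After iteration 5: val = 32, cnt = 5
Loop ends.

Final answer: 32, 5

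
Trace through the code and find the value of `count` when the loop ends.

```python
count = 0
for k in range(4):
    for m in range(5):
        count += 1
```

Let's trace through this code step by step.

Initialize: count = 0
Entering loop: for k in range(4):
After iteration 1: k = 0, count = 5
After iteration 2: k = 1, count = 10
After iteration 3: k = 2, count = 15
After iteration 4: k = 3, count = 20
Loop ends.

Final answer: 20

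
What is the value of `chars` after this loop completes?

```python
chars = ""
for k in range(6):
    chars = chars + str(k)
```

Let's trace through this code step by step.

Initialize: chars = ''
Entering loop: for k in range(6):
After iteration 1: k = 0, chars = '0'
After iteration 2: k = 1, chars = '01'
After iteration 3: k = 2, chars = '012'
After iteration 4: k = 3, chars = '0123'
After iteration 5: k = 4, chars = '01234'
After iteration 6: k = 5, chars = '012345'
Loop ends.

Final answer: '012345'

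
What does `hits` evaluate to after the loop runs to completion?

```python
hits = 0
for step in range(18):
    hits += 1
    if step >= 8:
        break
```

Let's trace through this code step by step.

Initialize: hits = 0
Entering loop: for step in range(18):
After iteration 1: step = 0, hits = 1
After iteration 2: step = 1, hits = 2
After iteration 3: step = 2, hits = 3
After iteration 4: step = 3, hits = 4
After iteration 5: step = 4, hits = 5
After iteration 6: step = 5, hits = 6
After iteration 7: step = 6, hits = 7
After iteration 8: step = 7, hits = 8
After iteration 9: step = 8, hits = 9
Loop ends.

Final answer: 9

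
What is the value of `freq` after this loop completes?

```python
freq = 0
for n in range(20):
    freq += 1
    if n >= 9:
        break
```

Let's trace through this code step by step.

Initialize: freq = 0
Entering loop: for n in range(20):
After iteration 1: n = 0, freq = 1
After iteration 2: n = 1, freq = 2
After iteration 3: n = 2, freq = 3
After iteration 4: n = 3, freq = 4
After iteration 5: n = 4, freq = 5
After iteration 6: n = 5, freq = 6
After iteration 7: n = 6, freq = 7
After iteration 8: n = 7, freq = 8
After iteration 9: n = 8, freq = 9
After iteration 10: n = 9, freq = 10
Loop ends.

Final answer: 10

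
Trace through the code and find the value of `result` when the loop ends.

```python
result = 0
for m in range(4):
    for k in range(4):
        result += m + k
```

Let's trace through this code step by step.

Initialize: result = 0
Entering loop: for m in range(4):
After iteration 1: m = 0, result = 6
After iteration 2: m = 1, result = 16
After iteration 3: m = 2, result = 30
After iteration 4: m = 3, result = 48
Loop ends.

Final answer: 48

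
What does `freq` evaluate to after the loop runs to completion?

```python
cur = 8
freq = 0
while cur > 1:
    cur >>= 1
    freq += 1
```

Let's trace through this code step by step.

Initialize: cur = 8
Initialize: freq = 0
Entering loop: while cur > 1:
After iteration 1: cur = 4, freq = 1
After iteration 2: cur = 2, freq = 2
After iteration 3: cur = 1, freq = 3
Loop ends.

Final answer: 3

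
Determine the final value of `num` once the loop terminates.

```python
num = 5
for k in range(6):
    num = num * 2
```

Let's trace through this code step by step.

Initialize: num = 5
Entering loop: for k in range(6):
After iteration 1: k = 0, num = 10
After iteration 2: k = 1, num = 20
After iteration 3: k = 2, num = 40
After iteration 4: k = 3, num = 80
After iteration 5: k = 4, num = 160
After iteration 6: k = 5, num = 320
Loop ends.

Final answer: 320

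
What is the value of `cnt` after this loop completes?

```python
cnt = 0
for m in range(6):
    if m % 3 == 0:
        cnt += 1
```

Let's trace through this code step by step.

Initialize: cnt = 0
Entering loop: for m in range(6):
After iteration 1: m = 0, cnt = 1
After iteration 2: m = 1, cnt = 1
After iteration 3: m = 2, cnt = 1
After iteration 4: m = 3, cnt = 2
After iteration 5: m = 4, cnt = 2
After iteration 6: m = 5, cnt = 2
Loop ends.

Final answer: 2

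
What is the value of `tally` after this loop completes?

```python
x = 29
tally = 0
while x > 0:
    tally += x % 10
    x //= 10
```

Let's trace through this code step by step.

Initialize: x = 29
Initialize: tally = 0
Entering loop: while x > 0:
After iteration 1: x = 2, tally = 9
After iteration 2: x = 0, tally = 11
Loop ends.

Final answer: 11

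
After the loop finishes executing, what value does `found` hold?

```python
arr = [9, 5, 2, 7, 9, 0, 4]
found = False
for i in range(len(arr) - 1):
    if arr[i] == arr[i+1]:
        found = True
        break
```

Let's trace through this code step by step.

Initialize: arr = [9, 5, 2, 7, 9, 0, 4]
Initialize: found = False
Entering loop: for i in range(len(arr) - 1):
After iteration 1: i = 0, found = False
After iteration 2: i = 1, found = False
After iteration 3: i = 2, found = False
After iteration 4: i = 3, found = False
After iteration 5: i = 4, found = False
After iteration 6: i = 5, found = False
Loop ends.

Final answer: False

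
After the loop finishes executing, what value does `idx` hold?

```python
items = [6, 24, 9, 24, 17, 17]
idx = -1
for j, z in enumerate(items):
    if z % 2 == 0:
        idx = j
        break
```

Let's trace through this code step by step.

Initialize: items = [6, 24, 9, 24, 17, 17]
Initialize: idx = -1
Entering loop: for j, z in enumerate(items):
After iteration 1: j = 0, z = 6, idx = 0
Loop ends.

Final answer: 0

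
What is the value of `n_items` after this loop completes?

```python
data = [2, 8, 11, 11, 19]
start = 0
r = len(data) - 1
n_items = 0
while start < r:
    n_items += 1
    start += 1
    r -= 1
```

Let's trace through this code step by step.

Initialize: data = [2, 8, 11, 11, 19]
Initialize: start = 0
Initialize: r = 4
Initialize: n_items = 0
Entering loop: while start < r:
After iteration 1: start = 1, r = 3, n_items = 1
After iteration 2: start = 2, r = 2, n_items = 2
Loop ends.

Final answer: 2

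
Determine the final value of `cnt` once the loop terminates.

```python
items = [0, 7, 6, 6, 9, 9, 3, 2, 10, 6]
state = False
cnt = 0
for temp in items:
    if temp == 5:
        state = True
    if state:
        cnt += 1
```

Let's trace through this code step by step.

Initialize: items = [0, 7, 6, 6, 9, 9, 3, 2, 10, 6]
Initialize: state = False
Initialize: cnt = 0
Entering loop: for temp in items:
After iteration 1: temp = 0, cnt = 0
After iteration 2: temp = 7, cnt = 0
After iteration 3: temp = 6, cnt = 0
After iteration 4: temp = 6, cnt = 0
After iteration 5: temp = 9, cnt = 0
After iteration 6: temp = 9, cnt = 0
After iteration 7: temp = 3, cnt = 0
After iteration 8: temp = 2, cnt = 0
After iteration 9: temp = 10, cnt = 0
After iteration 10: temp = 6, cnt = 0
Loop ends.

Final answer: 0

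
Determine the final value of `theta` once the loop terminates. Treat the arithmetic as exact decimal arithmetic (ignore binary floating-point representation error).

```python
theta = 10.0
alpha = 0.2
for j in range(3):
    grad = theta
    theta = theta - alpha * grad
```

Let's trace through this code step by step.

Initialize: theta = 10.0
Initialize: alpha = 0.2
Entering loop: for j in range(3):
After iteration 1: j = 0, theta = 8.0, grad = 10.0
After iteration 2: j = 1, theta = 6.4, grad = 8.0
After iteration 3: j = 2, theta = 5.12, grad = 6.4
Loop ends.

Final answer: 5.12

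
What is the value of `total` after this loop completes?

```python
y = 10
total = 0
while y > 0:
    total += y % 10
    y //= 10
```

Let's trace through this code step by step.

Initialize: y = 10
Initialize: total = 0
Entering loop: while y > 0:
After iteration 1: y = 1, total = 0
After iteration 2: y = 0, total = 1
Loop ends.

Final answer: 1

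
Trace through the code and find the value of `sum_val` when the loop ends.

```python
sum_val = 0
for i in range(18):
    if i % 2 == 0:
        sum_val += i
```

Let's trace through this code step by step.

Initialize: sum_val = 0
Entering loop: for i in range(18):
After iteration 1: i = 0, sum_val = 0
After iteration 2: i = 1, sum_val = 0
After iteration 3: i = 2, sum_val = 2
After iteration 4: i = 3, sum_val = 2
After iteration 5: i = 4, sum_val = 6
After iteration 6: i = 5, sum_val = 6
After iteration 7: i = 6, sum_val = 12
After iteration 8: i = 7, sum_val = 12
After iteration 9: i = 8, sum_val = 20
After iteration 10: i = 9, sum_val = 20
After iteration 11: i = 10, sum_val = 30
After iteration 12: i = 11, sum_val = 30
After iteration 13: i = 12, sum_val = 42
After iteration 14: i = 13, sum_val = 42
After iteration 15: i = 14, sum_val = 56
After iteration 16: i = 15, sum_val = 56
After iteration 17: i = 16, sum_val = 72
After iteration 18: i = 17, sum_val = 72
Loop ends.

Final answer: 72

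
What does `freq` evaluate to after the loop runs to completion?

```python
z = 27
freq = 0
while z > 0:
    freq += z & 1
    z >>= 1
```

Let's trace through this code step by step.

Initialize: z = 27
Initialize: freq = 0
Entering loop: while z > 0:
After iteration 1: z = 13, freq = 1
After iteration 2: z = 6, freq = 2
After iteration 3: z = 3, freq = 2
After iteration 4: z = 1, freq = 3
After iteration 5: z = 0, freq = 4
Loop ends.

Final answer: 4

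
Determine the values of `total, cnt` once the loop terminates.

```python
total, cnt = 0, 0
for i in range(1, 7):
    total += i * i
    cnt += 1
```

Let's trace through this code step by step.

Initialize: total = 0
Initialize: cnt = 0
Entering loop: for i in range(1, 7):
After iteration 1: i = 1, total = 1, cnt = 1
After iteration 2: i = 2, total = 5, cnt = 2
After iteration 3: i = 3, total = 14, cnt = 3
After iteration 4: i = 4, total = 30, cnt = 4
After iteration 5: i = 5, total = 55, cnt = 5
After iteration 6: i = 6, total = 91, cnt = 6
Loop ends.

Final answer: 91, 6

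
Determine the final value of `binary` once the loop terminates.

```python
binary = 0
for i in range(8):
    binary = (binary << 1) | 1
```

Let's trace through this code step by step.

Initialize: binary = 0
Entering loop: for i in range(8):
After iteration 1: i = 0, binary = 1
After iteration 2: i = 1, binary = 3
After iteration 3: i = 2, binary = 7
After iteration 4: i = 3, binary = 15
After iteration 5: i = 4, binary = 31
After iteration 6: i = 5, binary = 63
After iteration 7: i = 6, binary = 127
After iteration 8: i = 7, binary = 255
Loop ends.

Final answer: 255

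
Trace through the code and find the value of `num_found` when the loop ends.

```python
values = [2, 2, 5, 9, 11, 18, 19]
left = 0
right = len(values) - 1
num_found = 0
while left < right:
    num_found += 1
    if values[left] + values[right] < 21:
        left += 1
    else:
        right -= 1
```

Let's trace through this code step by step.

Initialize: values = [2, 2, 5, 9, 11, 18, 19]
Initialize: left = 0
Initialize: right = 6
Initialize: num_found = 0
Entering loop: while left < right:
After iteration 1: left = 0, right = 5, num_found = 1
After iteration 2: left = 1, right = 5, num_found = 2
After iteration 3: left = 2, right = 5, num_found = 3
After iteration 4: left = 2, right = 4, num_found = 4
After iteration 5: left = 3, right = 4, num_found = 5
After iteration 6: left = 4, right = 4, num_found = 6
Loop ends.

Final answer: 6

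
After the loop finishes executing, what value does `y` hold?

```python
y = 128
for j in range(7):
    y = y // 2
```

Let's trace through this code step by step.

Initialize: y = 128
Entering loop: for j in range(7):
After iteration 1: j = 0, y = 64
After iteration 2: j = 1, y = 32
After iteration 3: j = 2, y = 16
After iteration 4: j = 3, y = 8
After iteration 5: j = 4, y = 4
After iteration 6: j = 5, y = 2
After iteration 7: j = 6, y = 1
Loop ends.

Final answer: 1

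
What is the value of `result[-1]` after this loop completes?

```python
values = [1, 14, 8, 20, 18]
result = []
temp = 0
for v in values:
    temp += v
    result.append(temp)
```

Let's trace through this code step by step.

Initialize: values = [1, 14, 8, 20, 18]
Initialize: result = []
Initialize: temp = 0
Entering loop: for v in values:
After iteration 1: v = 1, result = [1], temp = 1
After iteration 2: v = 14, result = [1, 15], temp = 15
After iteration 3: v = 8, result = [1, 15, 23], temp = 23
After iteration 4: v = 20, result = [1, 15, 23, 43], temp = 43
After iteration 5: v = 18, result = [1, 15, 23, 43, 61], temp = 61
Loop ends.
result[-1] = 61

Final answer: 61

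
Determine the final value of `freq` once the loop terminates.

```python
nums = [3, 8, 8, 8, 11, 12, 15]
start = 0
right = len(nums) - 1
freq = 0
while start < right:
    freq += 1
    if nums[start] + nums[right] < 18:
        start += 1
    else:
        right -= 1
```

Let's trace through this code step by step.

Initialize: nums = [3, 8, 8, 8, 11, 12, 15]
Initialize: start = 0
Initialize: right = 6
Initialize: freq = 0
Entering loop: while start < right:
After iteration 1: start = 0, right = 5, freq = 1
After iteration 2: start = 1, right = 5, freq = 2
After iteration 3: start = 1, right = 4, freq = 3
After iteration 4: start = 1, right = 3, freq = 4
After iteration 5: start = 2, right = 3, freq = 5
After iteration 6: start = 3, right = 3, freq = 6
Loop ends.

Final answer: 6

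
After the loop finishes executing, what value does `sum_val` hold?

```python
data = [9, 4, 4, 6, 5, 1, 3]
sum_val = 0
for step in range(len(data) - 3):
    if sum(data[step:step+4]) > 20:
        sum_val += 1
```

Let's trace through this code step by step.

Initialize: data = [9, 4, 4, 6, 5, 1, 3]
Initialize: sum_val = 0
Entering loop: for step in range(len(data) - 3):
After iteration 1: step = 0, sum_val = 1
After iteration 2: step = 1, sum_val = 1
After iteration 3: step = 2, sum_val = 1
After iteration 4: step = 3, sum_val = 1
Loop ends.

Final answer: 1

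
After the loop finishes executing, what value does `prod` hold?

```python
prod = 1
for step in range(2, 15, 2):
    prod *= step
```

Let's trace through this code step by step.

Initialize: prod = 1
Entering loop: for step in range(2, 15, 2):
After iteration 1: step = 2, prod = 2
After iteration 2: step = 4, prod = 8
After iteration 3: step = 6, prod = 48
After iteration 4: step = 8, prod = 384
After iteration 5: step = 10, prod = 3840
After iteration 6: step = 12, prod = 46080
After iteration 7: step = 14, prod = 645120
Loop ends.

Final answer: 645120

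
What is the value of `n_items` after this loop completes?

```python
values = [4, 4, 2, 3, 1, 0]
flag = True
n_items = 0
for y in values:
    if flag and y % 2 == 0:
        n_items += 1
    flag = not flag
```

Let's trace through this code step by step.

Initialize: values = [4, 4, 2, 3, 1, 0]
Initialize: flag = True
Initialize: n_items = 0
Entering loop: for y in values:
After iteration 1: y = 4, flag = False, n_items = 1
After iteration 2: y = 4, flag = True, n_items = 1
After iteration 3: y = 2, flag = False, n_items = 2
After iteration 4: y = 3, flag = True, n_items = 2
After iteration 5: y = 1, flag = False, n_items = 2
After iteration 6: y = 0, flag = True, n_items = 2
Loop ends.

Final answer: 2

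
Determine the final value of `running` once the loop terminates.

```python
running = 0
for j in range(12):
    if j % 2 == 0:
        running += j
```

Let's trace through this code step by step.

Initialize: running = 0
Entering loop: for j in range(12):
After iteration 1: j = 0, running = 0
After iteration 2: j = 1, running = 0
After iteration 3: j = 2, running = 2
After iteration 4: j = 3, running = 2
After iteration 5: j = 4, running = 6
After iteration 6: j = 5, running = 6
After iteration 7: j = 6, running = 12
After iteration 8: j = 7, running = 12
After iteration 9: j = 8, running = 20
After iteration 10: j = 9, running = 20
After iteration 11: j = 10, running = 30
After iteration 12: j = 11, running = 30
Loop ends.

Final answer: 30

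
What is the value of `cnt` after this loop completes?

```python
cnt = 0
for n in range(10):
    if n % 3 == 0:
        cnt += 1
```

Let's trace through this code step by step.

Initialize: cnt = 0
Entering loop: for n in range(10):
After iteration 1: n = 0, cnt = 1
After iteration 2: n = 1, cnt = 1
After iteration 3: n = 2, cnt = 1
After iteration 4: n = 3, cnt = 2
After iteration 5: n = 4, cnt = 2
After iteration 6: n = 5, cnt = 2
After iteration 7: n = 6, cnt = 3
After iteration 8: n = 7, cnt = 3
After iteration 9: n = 8, cnt = 3
After iteration 10: n = 9, cnt = 4
Loop ends.

Final answer: 4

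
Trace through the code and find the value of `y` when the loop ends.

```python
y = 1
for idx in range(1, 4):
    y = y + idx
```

Let's trace through this code step by step.

Initialize: y = 1
Entering loop: for idx in range(1, 4):
After iteration 1: idx = 1, y = 2
After iteration 2: idx = 2, y = 4
After iteration 3: idx = 3, y = 7
Loop ends.

Final answer: 7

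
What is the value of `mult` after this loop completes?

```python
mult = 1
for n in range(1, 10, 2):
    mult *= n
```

Let's trace through this code step by step.

Initialize: mult = 1
Entering loop: for n in range(1, 10, 2):
After iteration 1: n = 1, mult = 1
After iteration 2: n = 3, mult = 3
After iteration 3: n = 5, mult = 15
After iteration 4: n = 7, mult = 105
After iteration 5: n = 9, mult = 945
Loop ends.

Final answer: 945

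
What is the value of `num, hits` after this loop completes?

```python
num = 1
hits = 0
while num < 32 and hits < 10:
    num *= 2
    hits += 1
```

Let's trace through this code step by step.

Initialize: num = 1
Initialize: hits = 0
Entering loop: while num < 32 and hits < 10:
After iteration 1: num = 2, hits = 1
After iteration 2: num = 4, hits = 2
After iteration 3: num = 8, hits = 3
After iteration 4: num = 16, hits = 4
After iteration 5: num = 32, hits = 5
Loop ends.

Final answer: 32, 5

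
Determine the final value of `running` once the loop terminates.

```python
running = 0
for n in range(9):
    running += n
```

Let's trace through this code step by step.

Initialize: running = 0
Entering loop: for n in range(9):
After iteration 1: n = 0, running = 0
After iteration 2: n = 1, running = 1
After iteration 3: n = 2, running = 3
After iteration 4: n = 3, running = 6
After iteration 5: n = 4, running = 10
After iteration 6: n = 5, running = 15
After iteration 7: n = 6, running = 21
After iteration 8: n = 7, running = 28
After iteration 9: n = 8, running = 36
Loop ends.

Final answer: 36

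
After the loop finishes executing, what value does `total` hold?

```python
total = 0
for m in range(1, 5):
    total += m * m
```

Let's trace through this code step by step.

Initialize: total = 0
Entering loop: for m in range(1, 5):
After iteration 1: m = 1, total = 1
After iteration 2: m = 2, total = 5
After iteration 3: m = 3, total = 14
After iteration 4: m = 4, total = 30
Loop ends.

Final answer: 30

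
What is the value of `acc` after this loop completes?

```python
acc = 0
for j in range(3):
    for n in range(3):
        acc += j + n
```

Let's trace through this code step by step.

Initialize: acc = 0
Entering loop: for j in range(3):
After iteration 1: j = 0, acc = 3
After iteration 2: j = 1, acc = 9
After iteration 3: j = 2, acc = 18
Loop ends.

Final answer: 18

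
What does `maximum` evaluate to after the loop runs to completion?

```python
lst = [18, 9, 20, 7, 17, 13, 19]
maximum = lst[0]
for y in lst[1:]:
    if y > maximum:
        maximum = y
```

Let's trace through this code step by step.

Initialize: lst = [18, 9, 20, 7, 17, 13, 19]
Initialize: maximum = 18
Entering loop: for y in lst[1:]:
After iteration 1: y = 9, maximum = 18
After iteration 2: y = 20, maximum = 20
After iteration 3: y = 7, maximum = 20
After iteration 4: y = 17, maximum = 20
After iteration 5: y = 13, maximum = 20
After iteration 6: y = 19, maximum = 20
Loop ends.

Final answer: 20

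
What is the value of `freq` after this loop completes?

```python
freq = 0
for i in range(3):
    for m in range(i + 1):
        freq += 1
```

Let's trace through this code step by step.

Initialize: freq = 0
Entering loop: for i in range(3):
After iteration 1: i = 0, freq = 1, m = 0
After iteration 2: i = 1, freq = 3, m = 1
After iteration 3: i = 2, freq = 6, m = 2
Loop ends.

Final answer: 6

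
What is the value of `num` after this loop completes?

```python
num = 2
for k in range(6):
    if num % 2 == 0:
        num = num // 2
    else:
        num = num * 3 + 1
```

Let's trace through this code step by step.

Initialize: num = 2
Entering loop: for k in range(6):
After iteration 1: k = 0, num = 1
After iteration 2: k = 1, num = 4
After iteration 3: k = 2, num = 2
After iteration 4: k = 3, num = 1
After iteration 5: k = 4, num = 4
After iteration 6: k = 5, num = 2
Loop ends.

Final answer: 2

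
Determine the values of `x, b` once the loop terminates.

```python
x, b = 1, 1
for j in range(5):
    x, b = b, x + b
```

Let's trace through this code step by step.

Initialize: x = 1
Initialize: b = 1
Entering loop: for j in range(5):
After iteration 1: j = 0, x = 1, b = 2
After iteration 2: j = 1, x = 2, b = 3
After iteration 3: j = 2, x = 3, b = 5
After iteration 4: j = 3, x = 5, b = 8
After iteration 5: j = 4, x = 8, b = 13
Loop ends.

Final answer: 8, 13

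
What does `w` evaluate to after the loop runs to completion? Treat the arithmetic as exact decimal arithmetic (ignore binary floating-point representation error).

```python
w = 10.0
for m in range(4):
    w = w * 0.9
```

Let's trace through this code step by step.

Initialize: w = 10.0
Entering loop: for m in range(4):
After iteration 1: m = 0, w = 9.0
After iteration 2: m = 1, w = 8.1
After iteration 3: m = 2, w = 7.29
After iteration 4: m = 3, w = 6.561
Loop ends.

Final answer: 6.561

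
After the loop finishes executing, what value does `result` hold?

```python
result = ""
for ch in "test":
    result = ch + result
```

Let's trace through this code step by step.

Initialize: result = ''
Entering loop: for ch in "test":
After iteration 1: ch = 't', result = 't'
After iteration 2: ch = 'e', result = 'et'
After iteration 3: ch = 's', result = 'set'
After iteration 4: ch = 't', result = 'tset'
Loop ends.

Final answer: 'tset'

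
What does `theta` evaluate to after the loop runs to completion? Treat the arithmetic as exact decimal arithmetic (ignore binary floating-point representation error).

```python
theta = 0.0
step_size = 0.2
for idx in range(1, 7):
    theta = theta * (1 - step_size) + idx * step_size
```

Let's trace through this code step by step.

Initialize: theta = 0.0
Initialize: step_size = 0.2
Entering loop: for idx in range(1, 7):
After iteration 1: idx = 1, theta = 0.2
After iteration 2: idx = 2, theta = 0.56
After iteration 3: idx = 3, theta = 1.048
After iteration 4: idx = 4, theta = 1.6384
After iteration 5: idx = 5, theta = 2.31072
After iteration 6: idx = 6, theta = 3.048576
Loop ends.

Final answer: 3.048576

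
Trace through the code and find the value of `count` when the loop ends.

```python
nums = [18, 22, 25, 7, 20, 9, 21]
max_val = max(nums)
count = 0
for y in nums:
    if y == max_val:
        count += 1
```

Let's trace through this code step by step.

Initialize: nums = [18, 22, 25, 7, 20, 9, 21]
Initialize: max_val = 25
Initialize: count = 0
Entering loop: for y in nums:
After iteration 1: y = 18, count = 0
After iteration 2: y = 22, count = 0
After iteration 3: y = 25, count = 1
After iteration 4: y = 7, count = 1
After iteration 5: y = 20, count = 1
After iteration 6: y = 9, count = 1
After iteration 7: y = 21, count = 1
Loop ends.

Final answer: 1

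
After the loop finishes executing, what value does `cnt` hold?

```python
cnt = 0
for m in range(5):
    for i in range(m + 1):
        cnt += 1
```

Let's trace through this code step by step.

Initialize: cnt = 0
Entering loop: for m in range(5):
After iteration 1: m = 0, cnt = 1, i = 0
After iteration 2: m = 1, cnt = 3, i = 1
After iteration 3: m = 2, cnt = 6, i = 2
After iteration 4: m = 3, cnt = 10, i = 3
After iteration 5: m = 4, cnt = 15, i = 4
Loop ends.

Final answer: 15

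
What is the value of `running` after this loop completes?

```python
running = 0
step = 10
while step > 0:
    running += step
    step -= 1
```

Let's trace through this code step by step.

Initialize: running = 0
Initialize: step = 10
Entering loop: while step > 0:
After iteration 1: running = 10, step = 9
After iteration 2: running = 19, step = 8
After iteration 3: running = 27, step = 7
After iteration 4: running = 34, step = 6
After iteration 5: running = 40, step = 5
After iteration 6: running = 45, step = 4
After iteration 7: running = 49, step = 3
After iteration 8: running = 52, step = 2
After iteration 9: running = 54, step = 1
After iteration 10: running = 55, step = 0
Loop ends.

Final answer: 55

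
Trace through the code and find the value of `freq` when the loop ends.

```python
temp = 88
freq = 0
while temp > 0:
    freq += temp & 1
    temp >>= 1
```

Let's trace through this code step by step.

Initialize: temp = 88
Initialize: freq = 0
Entering loop: while temp > 0:
After iteration 1: temp = 44, freq = 0
After iteration 2: temp = 22, freq = 0
After iteration 3: temp = 11, freq = 0
After iteration 4: temp = 5, freq = 1
After iteration 5: temp = 2, freq = 2
After iteration 6: temp = 1, freq = 2
After iteration 7: temp = 0, freq = 3
Loop ends.

Final answer: 3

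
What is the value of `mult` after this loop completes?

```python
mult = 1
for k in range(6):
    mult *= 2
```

Let's trace through this code step by step.

Initialize: mult = 1
Entering loop: for k in range(6):
After iteration 1: k = 0, mult = 2
After iteration 2: k = 1, mult = 4
After iteration 3: k = 2, mult = 8
After iteration 4: k = 3, mult = 16
After iteration 5: k = 4, mult = 32
After iteration 6: k = 5, mult = 64
Loop ends.

Final answer: 64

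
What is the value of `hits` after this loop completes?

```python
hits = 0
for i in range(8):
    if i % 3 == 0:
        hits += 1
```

Let's trace through this code step by step.

Initialize: hits = 0
Entering loop: for i in range(8):
After iteration 1: i = 0, hits = 1
After iteration 2: i = 1, hits = 1
After iteration 3: i = 2, hits = 1
After iteration 4: i = 3, hits = 2
After iteration 5: i = 4, hits = 2
After iteration 6: i = 5, hits = 2
After iteration 7: i = 6, hits = 3
After iteration 8: i = 7, hits = 3
Loop ends.

Final answer: 3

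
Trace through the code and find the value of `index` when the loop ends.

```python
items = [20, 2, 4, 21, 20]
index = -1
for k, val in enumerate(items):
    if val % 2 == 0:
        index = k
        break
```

Let's trace through this code step by step.

Initialize: items = [20, 2, 4, 21, 20]
Initialize: index = -1
Entering loop: for k, val in enumerate(items):
After iteration 1: k = 0, val = 20, index = 0
Loop ends.

Final answer: 0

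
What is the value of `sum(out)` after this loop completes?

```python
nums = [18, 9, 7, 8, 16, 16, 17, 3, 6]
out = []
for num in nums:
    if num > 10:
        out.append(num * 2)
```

Let's trace through this code step by step.

Initialize: nums = [18, 9, 7, 8, 16, 16, 17, 3, 6]
Initialize: out = []
Entering loop: for num in nums:
After iteration 1: num = 18, out = [36]
After iteration 2: num = 9, out = [36]
After iteration 3: num = 7, out = [36]
After iteration 4: num = 8, out = [36]
After iteration 5: num = 16, out = [36, 32]
After iteration 6: num = 16, out = [36, 32, 32]
After iteration 7: num = 17, out = [36, 32, 32, 34]
After iteration 8: num = 3, out = [36, 32, 32, 34]
After iteration 9: num = 6, out = [36, 32, 32, 34]
Loop ends.
sum(out) = 134

Final answer: 134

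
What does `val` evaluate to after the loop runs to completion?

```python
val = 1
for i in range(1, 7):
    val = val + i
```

Let's trace through this code step by step.

Initialize: val = 1
Entering loop: for i in range(1, 7):
After iteration 1: i = 1, val = 2
After iteration 2: i = 2, val = 4
After iteration 3: i = 3, val = 7
After iteration 4: i = 4, val = 11
After iteration 5: i = 5, val = 16
After iteration 6: i = 6, val = 22
Loop ends.

Final answer: 22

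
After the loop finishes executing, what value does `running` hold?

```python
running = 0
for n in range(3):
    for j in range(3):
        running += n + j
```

Let's trace through this code step by step.

Initialize: running = 0
Entering loop: for n in range(3):
After iteration 1: n = 0, running = 3
After iteration 2: n = 1, running = 9
After iteration 3: n = 2, running = 18
Loop ends.

Final answer: 18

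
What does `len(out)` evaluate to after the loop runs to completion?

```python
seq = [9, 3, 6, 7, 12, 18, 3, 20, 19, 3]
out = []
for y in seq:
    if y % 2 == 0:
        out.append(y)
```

Let's trace through this code step by step.

Initialize: seq = [9, 3, 6, 7, 12, 18, 3, 20, 19, 3]
Initialize: out = []
Entering loop: for y in seq:
After iteration 1: y = 9, out = []
After iteration 2: y = 3, out = []
After iteration 3: y = 6, out = [6]
After iteration 4: y = 7, out = [6]
After iteration 5: y = 12, out = [6, 12]
After iteration 6: y = 18, out = [6, 12, 18]
After iteration 7: y = 3, out = [6, 12, 18]
After iteration 8: y = 20, out = [6, 12, 18, 20]
After iteration 9: y = 19, out = [6, 12, 18, 20]
After iteration 10: y = 3, out = [6, 12, 18, 20]
Loop ends.
len(out) = 4

Final answer: 4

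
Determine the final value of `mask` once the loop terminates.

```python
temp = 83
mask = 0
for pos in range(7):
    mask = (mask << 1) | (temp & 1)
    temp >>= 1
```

Let's trace through this code step by step.

Initialize: temp = 83
Initialize: mask = 0
Entering loop: for pos in range(7):
After iteration 1: pos = 0, temp = 41, mask = 1
After iteration 2: pos = 1, temp = 20, mask = 3
After iteration 3: pos = 2, temp = 10, mask = 6
After iteration 4: pos = 3, temp = 5, mask = 12
After iteration 5: pos = 4, temp = 2, mask = 25
After iteration 6: pos = 5, temp = 1, mask = 50
After iteration 7: pos = 6, temp = 0, mask = 101
Loop ends.

Final answer: 101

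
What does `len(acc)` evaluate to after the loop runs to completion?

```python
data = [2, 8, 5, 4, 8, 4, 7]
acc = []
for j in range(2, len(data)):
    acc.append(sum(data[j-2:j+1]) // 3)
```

Let's trace through this code step by step.

Initialize: data = [2, 8, 5, 4, 8, 4, 7]
Initialize: acc = []
Entering loop: for j in range(2, len(data)):
After iteration 1: j = 2, acc = [5]
After iteration 2: j = 3, acc = [5, 5]
After iteration 3: j = 4, acc = [5, 5, 5]
After iteration 4: j = 5, acc = [5, 5, 5, 5]
After iteration 5: j = 6, acc = [5, 5, 5, 5, 6]
Loop ends.
len(acc) = 5

Final answer: 5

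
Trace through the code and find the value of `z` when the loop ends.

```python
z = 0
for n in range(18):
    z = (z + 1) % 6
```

Let's trace through this code step by step.

Initialize: z = 0
Entering loop: for n in range(18):
After iteration 1: n = 0, z = 1
After iteration 2: n = 1, z = 2
After iteration 3: n = 2, z = 3
After iteration 4: n = 3, z = 4
After iteration 5: n = 4, z = 5
After iteration 6: n = 5, z = 0
After iteration 7: n = 6, z = 1
After iteration 8: n = 7, z = 2
After iteration 9: n = 8, z = 3
After iteration 10: n = 9, z = 4
After iteration 11: n = 10, z = 5
After iteration 12: n = 11, z = 0
After iteration 13: n = 12, z = 1
After iteration 14: n = 13, z = 2
After iteration 15: n = 14, z = 3
After iteration 16: n = 15, z = 4
After iteration 17: n = 16, z = 5
After iteration 18: n = 17, z = 0
Loop ends.

Final answer: 0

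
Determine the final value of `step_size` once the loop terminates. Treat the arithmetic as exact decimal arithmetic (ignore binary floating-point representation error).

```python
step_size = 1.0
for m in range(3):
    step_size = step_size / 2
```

Let's trace through this code step by step.

Initialize: step_size = 1.0
Entering loop: for m in range(3):
After iteration 1: m = 0, step_size = 0.5
After iteration 2: m = 1, step_size = 0.25
After iteration 3: m = 2, step_size = 0.125
Loop ends.

Final answer: 0.125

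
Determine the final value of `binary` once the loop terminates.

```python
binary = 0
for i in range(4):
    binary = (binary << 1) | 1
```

Let's trace through this code step by step.

Initialize: binary = 0
Entering loop: for i in range(4):
After iteration 1: i = 0, binary = 1
After iteration 2: i = 1, binary = 3
After iteration 3: i = 2, binary = 7
After iteration 4: i = 3, binary = 15
Loop ends.

Final answer: 15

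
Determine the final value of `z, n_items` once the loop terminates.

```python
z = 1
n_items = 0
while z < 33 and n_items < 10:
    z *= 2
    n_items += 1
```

Let's trace through this code step by step.

Initialize: z = 1
Initialize: n_items = 0
Entering loop: while z < 33 and n_items < 10:
After iteration 1: z = 2, n_items = 1
After iteration 2: z = 4, n_items = 2
After iteration 3: z = 8, n_items = 3
After iteration 4: z = 16, n_items = 4
After iteration 5: z = 32, n_items = 5
After iteration 6: z = 64, n_items = 6
Loop ends.

Final answer: 64, 6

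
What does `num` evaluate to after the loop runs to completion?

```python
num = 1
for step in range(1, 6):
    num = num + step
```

Let's trace through this code step by step.

Initialize: num = 1
Entering loop: for step in range(1, 6):
After iteration 1: step = 1, num = 2
After iteration 2: step = 2, num = 4
After iteration 3: step = 3, num = 7
After iteration 4: step = 4, num = 11
After iteration 5: step = 5, num = 16
Loop ends.

Final answer: 16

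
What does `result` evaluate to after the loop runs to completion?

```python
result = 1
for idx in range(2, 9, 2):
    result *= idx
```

Let's trace through this code step by step.

Initialize: result = 1
Entering loop: for idx in range(2, 9, 2):
After iteration 1: idx = 2, result = 2
After iteration 2: idx = 4, result = 8
After iteration 3: idx = 6, result = 48
After iteration 4: idx = 8, result = 384
Loop ends.

Final answer: 384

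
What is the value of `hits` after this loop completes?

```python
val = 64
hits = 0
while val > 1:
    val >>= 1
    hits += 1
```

Let's trace through this code step by step.

Initialize: val = 64
Initialize: hits = 0
Entering loop: while val > 1:
After iteration 1: val = 32, hits = 1
After iteration 2: val = 16, hits = 2
After iteration 3: val = 8, hits = 3
After iteration 4: val = 4, hits = 4
After iteration 5: val = 2, hits = 5
After iteration 6: val = 1, hits = 6
Loop ends.

Final answer: 6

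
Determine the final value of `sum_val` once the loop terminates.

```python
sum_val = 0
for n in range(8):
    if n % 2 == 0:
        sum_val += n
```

Let's trace through this code step by step.

Initialize: sum_val = 0
Entering loop: for n in range(8):
After iteration 1: n = 0, sum_val = 0
After iteration 2: n = 1, sum_val = 0
After iteration 3: n = 2, sum_val = 2
After iteration 4: n = 3, sum_val = 2
After iteration 5: n = 4, sum_val = 6
After iteration 6: n = 5, sum_val = 6
After iteration 7: n = 6, sum_val = 12
After iteration 8: n = 7, sum_val = 12
Loop ends.

Final answer: 12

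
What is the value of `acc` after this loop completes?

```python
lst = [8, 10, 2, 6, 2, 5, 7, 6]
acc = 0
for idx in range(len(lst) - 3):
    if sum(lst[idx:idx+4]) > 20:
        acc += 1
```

Let's trace through this code step by step.

Initialize: lst = [8, 10, 2, 6, 2, 5, 7, 6]
Initialize: acc = 0
Entering loop: for idx in range(len(lst) - 3):
After iteration 1: idx = 0, acc = 1
After iteration 2: idx = 1, acc = 1
After iteration 3: idx = 2, acc = 1
After iteration 4: idx = 3, acc = 1
After iteration 5: idx = 4, acc = 1
Loop ends.

Final answer: 1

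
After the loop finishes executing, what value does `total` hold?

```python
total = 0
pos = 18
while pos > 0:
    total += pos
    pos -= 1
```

Let's trace through this code step by step.

Initialize: total = 0
Initialize: pos = 18
Entering loop: while pos > 0:
After iteration 1: total = 18, pos = 17
After iteration 2: total = 35, pos = 16
After iteration 3: total = 51, pos = 15
After iteration 4: total = 66, pos = 14
After iteration 5: total = 80, pos = 13
After iteration 6: total = 93, pos = 12
After iteration 7: total = 105, pos = 11
After iteration 8: total = 116, pos = 10
After iteration 9: total = 126, pos = 9
After iteration 10: total = 135, pos = 8
After iteration 11: total = 143, pos = 7
After iteration 12: total = 150, pos = 6
After iteration 13: total = 156, pos = 5
After iteration 14: total = 161, pos = 4
After iteration 15: total = 165, pos = 3
After iteration 16: total = 168, pos = 2
After iteration 17: total = 170, pos = 1
After iteration 18: total = 171, pos = 0
Loop ends.

Final answer: 171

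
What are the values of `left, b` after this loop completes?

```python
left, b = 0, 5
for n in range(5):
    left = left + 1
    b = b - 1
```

Let's trace through this code step by step.

Initialize: left = 0
Initialize: b = 5
Entering loop: for n in range(5):
After iteration 1: n = 0, left = 1, b = 4
After iteration 2: n = 1, left = 2, b = 3
After iteration 3: n = 2, left = 3, b = 2
After iteration 4: n = 3, left = 4, b = 1
After iteration 5: n = 4, left = 5, b = 0
Loop ends.

Final answer: 5, 0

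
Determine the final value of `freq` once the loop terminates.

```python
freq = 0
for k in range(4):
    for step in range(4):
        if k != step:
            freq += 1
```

Let's trace through this code step by step.

Initialize: freq = 0
Entering loop: for k in range(4):
After iteration 1: k = 0, freq = 3
After iteration 2: k = 1, freq = 6
After iteration 3: k = 2, freq = 9
After iteration 4: k = 3, freq = 12
Loop ends.

Final answer: 12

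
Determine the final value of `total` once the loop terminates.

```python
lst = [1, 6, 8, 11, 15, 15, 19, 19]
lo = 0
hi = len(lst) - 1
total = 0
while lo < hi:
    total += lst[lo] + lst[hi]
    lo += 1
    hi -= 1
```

Let's trace through this code step by step.

Initialize: lst = [1, 6, 8, 11, 15, 15, 19, 19]
Initialize: lo = 0
Initialize: hi = 7
Initialize: total = 0
Entering loop: while lo < hi:
After iteration 1: lo = 1, hi = 6, total = 20
After iteration 2: lo = 2, hi = 5, total = 45
After iteration 3: lo = 3, hi = 4, total = 68
After iteration 4: lo = 4, hi = 3, total = 94
Loop ends.

Final answer: 94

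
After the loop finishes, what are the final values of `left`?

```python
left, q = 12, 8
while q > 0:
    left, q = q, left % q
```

Let's trace through this code step by step.

Initialize: left = 12
Initialize: q = 8
Entering loop: while q > 0:
After iteration 1: left = 8, q = 4
After iteration 2: left = 4, q = 0
Loop ends.

Final answer: 4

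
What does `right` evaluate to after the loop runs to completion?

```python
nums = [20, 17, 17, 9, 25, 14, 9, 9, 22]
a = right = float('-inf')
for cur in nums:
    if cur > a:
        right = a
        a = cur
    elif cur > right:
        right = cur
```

Let's trace through this code step by step.

Initialize: nums = [20, 17, 17, 9, 25, 14, 9, 9, 22]
Initialize: a = -inf
Initialize: right = -inf
Entering loop: for cur in nums:
After iteration 1: cur = 20, a = 20, right = -inf
After iteration 2: cur = 17, a = 20, right = 17
After iteration 3: cur = 17, a = 20, right = 17
After iteration 4: cur = 9, a = 20, right = 17
After iteration 5: cur = 25, a = 25, right = 20
After iteration 6: cur = 14, a = 25, right = 20
After iteration 7: cur = 9, a = 25, right = 20
After iteration 8: cur = 9, a = 25, right = 20
After iteration 9: cur = 22, a = 25, right = 22
Loop ends.

Final answer: 22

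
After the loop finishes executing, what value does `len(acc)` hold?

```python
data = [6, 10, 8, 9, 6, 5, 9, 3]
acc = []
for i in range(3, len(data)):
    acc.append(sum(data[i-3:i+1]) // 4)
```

Let's trace through this code step by step.

Initialize: data = [6, 10, 8, 9, 6, 5, 9, 3]
Initialize: acc = []
Entering loop: for i in range(3, len(data)):
After iteration 1: i = 3, acc = [8]
After iteration 2: i = 4, acc = [8, 8]
After iteration 3: i = 5, acc = [8, 8, 7]
After iteration 4: i = 6, acc = [8, 8, 7, 7]
After iteration 5: i = 7, acc = [8, 8, 7, 7, 5]
Loop ends.
len(acc) = 5

Final answer: 5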